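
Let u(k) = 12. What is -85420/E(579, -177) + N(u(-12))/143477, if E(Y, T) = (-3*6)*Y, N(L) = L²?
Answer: 6128653054/747658647 ≈ 8.1971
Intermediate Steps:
E(Y, T) = -18*Y
-85420/E(579, -177) + N(u(-12))/143477 = -85420/((-18*579)) + 12²/143477 = -85420/(-10422) + 144*(1/143477) = -85420*(-1/10422) + 144/143477 = 42710/5211 + 144/143477 = 6128653054/747658647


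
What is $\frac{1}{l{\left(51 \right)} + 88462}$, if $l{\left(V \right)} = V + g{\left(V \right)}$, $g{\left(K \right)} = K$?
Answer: $\frac{1}{88564} \approx 1.1291 \cdot 10^{-5}$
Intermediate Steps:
$l{\left(V \right)} = 2 V$ ($l{\left(V \right)} = V + V = 2 V$)
$\frac{1}{l{\left(51 \right)} + 88462} = \frac{1}{2 \cdot 51 + 88462} = \frac{1}{102 + 88462} = \frac{1}{88564}$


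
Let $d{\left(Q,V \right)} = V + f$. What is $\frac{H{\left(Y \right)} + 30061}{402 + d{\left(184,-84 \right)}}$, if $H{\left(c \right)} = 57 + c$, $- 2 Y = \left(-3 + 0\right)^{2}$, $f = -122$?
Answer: $\frac{60227}{392} \approx 153.64$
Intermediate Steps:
$Y = - \frac{9}{2}$ ($Y = - \frac{\left(-3 + 0\right)^{2}}{2} = - \frac{\left(-3\right)^{2}}{2} = \left(- \frac{1}{2}\right) 9 = - \frac{9}{2} \approx -4.5$)
$d{\left(Q,V \right)} = -122 + V$ ($d{\left(Q,V \right)} = V - 122 = -122 + V$)
$\frac{H{\left(Y \right)} + 30061}{402 + d{\left(184,-84 \right)}} = \frac{\left(57 - \frac{9}{2}\right) + 30061}{402 - 206} = \frac{\frac{105}{2} + 30061}{402 - 206} = \frac{60227}{2 \cdot 196} = \frac{60227}{2} \cdot \frac{1}{196} = \frac{60227}{392}$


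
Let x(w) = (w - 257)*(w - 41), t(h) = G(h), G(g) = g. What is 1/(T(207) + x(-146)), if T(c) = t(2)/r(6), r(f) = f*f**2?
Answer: 108/8138989 ≈ 1.3269e-5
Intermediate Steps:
r(f) = f**3
t(h) = h
T(c) = 1/108 (T(c) = 2/(6**3) = 2/216 = 2*(1/216) = 1/108)
x(w) = (-257 + w)*(-41 + w)
1/(T(207) + x(-146)) = 1/(1/108 + (10537 + (-146)**2 - 298*(-146))) = 1/(1/108 + (10537 + 21316 + 43508)) = 1/(1/108 + 75361) = 1/(8138989/108) = 108/8138989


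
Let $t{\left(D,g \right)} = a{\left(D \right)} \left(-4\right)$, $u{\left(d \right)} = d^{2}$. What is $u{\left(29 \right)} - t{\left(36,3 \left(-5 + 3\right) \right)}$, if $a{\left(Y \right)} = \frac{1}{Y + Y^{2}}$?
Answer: $\frac{280054}{333} \approx 841.0$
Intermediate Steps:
$t{\left(D,g \right)} = - \frac{4}{D \left(1 + D\right)}$ ($t{\left(D,g \right)} = \frac{1}{D \left(1 + D\right)} \left(-4\right) = - \frac{4}{D \left(1 + D\right)}$)
$u{\left(29 \right)} - t{\left(36,3 \left(-5 + 3\right) \right)} = 29^{2} - - \frac{4}{36 \left(1 + 36\right)} = 841 - \left(-4\right) \frac{1}{36} \cdot \frac{1}{37} = 841 - - \frac{1}{333} = 841 + \frac{1}{333} = \frac{280054}{333}$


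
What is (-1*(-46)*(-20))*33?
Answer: -30360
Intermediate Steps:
(-1*(-46)*(-20))*33 = (46*(-20))*33 = -920*33 = -30360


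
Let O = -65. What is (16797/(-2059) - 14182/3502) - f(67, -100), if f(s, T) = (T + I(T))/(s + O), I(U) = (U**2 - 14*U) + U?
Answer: -20233742316/3605309 ≈ -5612.2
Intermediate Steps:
I(U) = U**2 - 13*U
f(s, T) = (T + T*(-13 + T))/(-65 + s) (f(s, T) = (T + T*(-13 + T))/(s - 65) = (T + T*(-13 + T))/(-65 + s))
(16797/(-2059) - 14182/3502) - f(67, -100) = (16797/(-2059) - 14182/3502) - (-100)*(-12 - 100)/(-65 + 67) = (16797*(-1/2059) - 14182*1/3502) - (-100)*(-112)/2 = (-16797/2059 - 7091/1751) - (-100)*(-112)/2 = -44011916/3605309 - 1*5600 = -44011916/3605309 - 5600 = -20233742316/3605309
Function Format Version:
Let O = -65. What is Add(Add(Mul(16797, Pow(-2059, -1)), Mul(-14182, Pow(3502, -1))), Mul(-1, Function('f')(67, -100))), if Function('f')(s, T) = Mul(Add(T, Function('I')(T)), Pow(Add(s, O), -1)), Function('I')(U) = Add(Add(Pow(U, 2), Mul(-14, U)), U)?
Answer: Rational(-20233742316, 3605309) ≈ -5612.2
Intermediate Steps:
Function('I')(U) = Add(Pow(U, 2), Mul(-13, U))
Function('f')(s, T) = Mul(Pow(Add(-65, s), -1), Add(T, Mul(T, Add(-13, T)))) (Function('f')(s, T) = Mul(Add(T, Mul(T, Add(-13, T))), Pow(Add(s, -65), -1)) = Mul(Add(T, Mul(T, Add(-13, T))), Pow(Add(-65, s), -1)) = Mul(Pow(Add(-65, s), -1), Add(T, Mul(T, Add(-13, T)))))
Add(Add(Mul(16797, Pow(-2059, -1)), Mul(-14182, Pow(3502, -1))), Mul(-1, Function('f')(67, -100))) = Add(Add(Mul(16797, Pow(-2059, -1)), Mul(-14182, Pow(3502, -1))), Mul(-1, Mul(-100, Pow(Add(-65, 67), -1), Add(-12, -100)))) = Add(Add(Mul(16797, Rational(-1, 2059)), Mul(-14182, Rational(1, 3502))), Mul(-1, Mul(-100, Pow(2, -1), -112))) = Add(Add(Rational(-16797, 2059), Rational(-7091, 1751)), Mul(-1, Mul(-100, Rational(1, 2), -112))) = Add(Rational(-44011916, 3605309), Mul(-1, 5600)) = Add(Rational(-44011916, 3605309), -5600) = Rational(-20233742316, 3605309)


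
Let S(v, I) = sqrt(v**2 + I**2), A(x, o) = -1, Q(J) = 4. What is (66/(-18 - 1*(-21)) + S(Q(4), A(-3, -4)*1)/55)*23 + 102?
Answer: 608 + 23*sqrt(17)/55 ≈ 609.72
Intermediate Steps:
S(v, I) = sqrt(I**2 + v**2)
(66/(-18 - 1*(-21)) + S(Q(4), A(-3, -4)*1)/55)*23 + 102 = (66/(-18 - 1*(-21)) + sqrt((-1*1)**2 + 4**2)/55)*23 + 102 = (66/(-18 + 21) + sqrt((-1)**2 + 16)*(1/55))*23 + 102 = (66/3 + sqrt(1 + 16)*(1/55))*23 + 102 = (66*(1/3) + sqrt(17)*(1/55))*23 + 102 = (22 + sqrt(17)/55)*23 + 102 = (506 + 23*sqrt(17)/55) + 102 = 608 + 23*sqrt(17)/55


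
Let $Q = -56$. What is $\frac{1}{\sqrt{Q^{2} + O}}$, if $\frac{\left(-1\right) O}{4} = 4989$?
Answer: $- \frac{i \sqrt{5}}{290} \approx - 0.0077106 i$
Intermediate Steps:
$O = -19956$ ($O = \left(-4\right) 4989 = -19956$)
$\frac{1}{\sqrt{Q^{2} + O}} = \frac{1}{\sqrt{\left(-56\right)^{2} - 19956}} = \frac{1}{\sqrt{3136 - 19956}} = \frac{1}{\sqrt{-16820}} = \frac{1}{58 i \sqrt{5}} = - \frac{i \sqrt{5}}{290}$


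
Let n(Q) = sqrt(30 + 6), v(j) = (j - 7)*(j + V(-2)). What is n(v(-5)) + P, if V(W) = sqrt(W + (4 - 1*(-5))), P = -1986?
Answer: -1980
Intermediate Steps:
V(W) = sqrt(9 + W) (V(W) = sqrt(W + (4 + 5)) = sqrt(W + 9) = sqrt(9 + W))
v(j) = (-7 + j)*(j + sqrt(7)) (v(j) = (j - 7)*(j + sqrt(9 - 2)) = (-7 + j)*(j + sqrt(7)))
n(Q) = 6 (n(Q) = sqrt(36) = 6)
n(v(-5)) + P = 6 - 1986 = -1980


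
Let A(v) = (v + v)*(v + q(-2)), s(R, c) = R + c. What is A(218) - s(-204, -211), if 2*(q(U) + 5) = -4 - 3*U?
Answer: 93719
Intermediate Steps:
q(U) = -7 - 3*U/2 (q(U) = -5 + (-4 - 3*U)/2 = -5 + (-2 - 3*U/2) = -7 - 3*U/2)
A(v) = 2*v*(-4 + v) (A(v) = (v + v)*(v + (-7 - 3/2*(-2))) = (2*v)*(v + (-7 + 3)) = (2*v)*(v - 4) = (2*v)*(-4 + v) = 2*v*(-4 + v))
A(218) - s(-204, -211) = 2*218*(-4 + 218) - (-204 - 211) = 2*218*214 - 1*(-415) = 93304 + 415 = 93719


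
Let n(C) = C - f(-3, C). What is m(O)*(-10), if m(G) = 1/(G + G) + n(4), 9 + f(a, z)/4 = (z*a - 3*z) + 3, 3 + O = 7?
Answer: -4965/4 ≈ -1241.3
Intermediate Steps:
O = 4 (O = -3 + 7 = 4)
f(a, z) = -24 - 12*z + 4*a*z (f(a, z) = -36 + 4*((z*a - 3*z) + 3) = -36 + 4*((a*z - 3*z) + 3) = -36 + 4*((-3*z + a*z) + 3) = -36 + 4*(3 - 3*z + a*z) = -36 + (12 - 12*z + 4*a*z) = -24 - 12*z + 4*a*z)
n(C) = 24 + 25*C (n(C) = C - (-24 - 12*C + 4*(-3)*C) = C - (-24 - 12*C - 12*C) = C - (-24 - 24*C) = C + (24 + 24*C) = 24 + 25*C)
m(G) = 124 + 1/(2*G) (m(G) = 1/(G + G) + (24 + 25*4) = 1/(2*G) + (24 + 100) = 1/(2*G) + 124 = 124 + 1/(2*G))
m(O)*(-10) = (124 + (1/2)/4)*(-10) = (124 + (1/2)*(1/4))*(-10) = (124 + 1/8)*(-10) = (993/8)*(-10) = -4965/4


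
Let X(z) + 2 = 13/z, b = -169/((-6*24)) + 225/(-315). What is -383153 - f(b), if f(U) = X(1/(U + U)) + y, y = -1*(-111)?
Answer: -193170067/504 ≈ -3.8327e+5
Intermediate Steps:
y = 111
b = 463/1008 (b = -169/(-144) + 225*(-1/315) = -169*(-1/144) - 5/7 = 169/144 - 5/7 = 463/1008 ≈ 0.45933)
X(z) = -2 + 13/z
f(U) = 109 + 26*U (f(U) = (-2 + 13/(1/(U + U))) + 111 = (-2 + 13/(1/(2*U))) + 111 = (-2 + 13/((1/(2*U)))) + 111 = (-2 + 13*(2*U)) + 111 = (-2 + 26*U) + 111 = 109 + 26*U)
-383153 - f(b) = -383153 - (109 + 26*(463/1008)) = -383153 - (109 + 6019/504) = -383153 - 1*60955/504 = -383153 - 60955/504 = -193170067/504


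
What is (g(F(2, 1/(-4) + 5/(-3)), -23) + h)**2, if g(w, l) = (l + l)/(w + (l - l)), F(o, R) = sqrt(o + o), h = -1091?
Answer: 1240996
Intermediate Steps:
F(o, R) = sqrt(2)*sqrt(o) (F(o, R) = sqrt(2*o) = sqrt(2)*sqrt(o))
g(w, l) = 2*l/w (g(w, l) = (2*l)/(w + 0) = (2*l)/w = 2*l/w)
(g(F(2, 1/(-4) + 5/(-3)), -23) + h)**2 = (2*(-23)/(sqrt(2)*sqrt(2)) - 1091)**2 = (2*(-23)/2 - 1091)**2 = (2*(-23)*(1/2) - 1091)**2 = (-23 - 1091)**2 = (-1114)**2 = 1240996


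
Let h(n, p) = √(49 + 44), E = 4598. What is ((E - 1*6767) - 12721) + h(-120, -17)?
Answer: -14890 + √93 ≈ -14880.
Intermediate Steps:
h(n, p) = √93
((E - 1*6767) - 12721) + h(-120, -17) = ((4598 - 1*6767) - 12721) + √93 = ((4598 - 6767) - 12721) + √93 = (-2169 - 12721) + √93 = -14890 + √93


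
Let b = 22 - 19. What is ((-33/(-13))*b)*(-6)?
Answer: -594/13 ≈ -45.692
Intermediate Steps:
b = 3
((-33/(-13))*b)*(-6) = (-33/(-13)*3)*(-6) = (-33*(-1/13)*3)*(-6) = ((33/13)*3)*(-6) = (99/13)*(-6) = -594/13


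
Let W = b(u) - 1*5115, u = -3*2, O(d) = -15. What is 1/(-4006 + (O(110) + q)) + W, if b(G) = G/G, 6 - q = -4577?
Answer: -2874067/562 ≈ -5114.0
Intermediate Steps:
u = -6
q = 4583 (q = 6 - 1*(-4577) = 6 + 4577 = 4583)
b(G) = 1
W = -5114 (W = 1 - 1*5115 = 1 - 5115 = -5114)
1/(-4006 + (O(110) + q)) + W = 1/(-4006 + (-15 + 4583)) - 5114 = 1/(-4006 + 4568) - 5114 = 1/562 - 5114 = -2874067/562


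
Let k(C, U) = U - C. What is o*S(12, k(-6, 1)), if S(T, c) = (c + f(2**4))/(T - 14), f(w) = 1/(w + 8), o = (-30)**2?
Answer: -12675/4 ≈ -3168.8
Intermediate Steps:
o = 900
f(w) = 1/(8 + w)
S(T, c) = (1/24 + c)/(-14 + T) (S(T, c) = (c + 1/(8 + 2**4))/(T - 14) = (c + 1/(8 + 16))/(-14 + T) = (c + 1/24)/(-14 + T) = (1/24 + c)/(-14 + T))
o*S(12, k(-6, 1)) = 900*((1/24 + (1 - 1*(-6)))/(-14 + 12)) = 900*((1/24 + (1 + 6))/(-2)) = 900*(-(1/24 + 7)/2) = 900*(-1/2*169/24) = 900*(-169/48) = -12675/4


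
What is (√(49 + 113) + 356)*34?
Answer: 12104 + 306*√2 ≈ 12537.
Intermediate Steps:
(√(49 + 113) + 356)*34 = (√162 + 356)*34 = (9*√2 + 356)*34 = (356 + 9*√2)*34 = 12104 + 306*√2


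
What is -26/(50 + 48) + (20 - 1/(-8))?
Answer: 7785/392 ≈ 19.860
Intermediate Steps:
-26/(50 + 48) + (20 - 1/(-8)) = -26/98 + (20 - 1*(-⅛)) = -26*1/98 + (20 + ⅛) = -13/49 + 161/8 = 7785/392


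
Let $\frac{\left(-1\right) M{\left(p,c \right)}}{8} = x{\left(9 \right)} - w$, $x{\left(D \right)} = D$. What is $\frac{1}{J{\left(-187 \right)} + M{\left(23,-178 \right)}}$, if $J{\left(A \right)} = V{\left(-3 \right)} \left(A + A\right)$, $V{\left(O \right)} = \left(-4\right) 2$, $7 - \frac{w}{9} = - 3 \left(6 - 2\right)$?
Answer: $\frac{1}{4288} \approx 0.00023321$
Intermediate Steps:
$w = 171$ ($w = 63 - 9 \left(- 3 \left(6 - 2\right)\right) = 63 - 9 \left(\left(-3\right) 4\right) = 63 - -108 = 63 + 108 = 171$)
$V{\left(O \right)} = -8$
$M{\left(p,c \right)} = 1296$ ($M{\left(p,c \right)} = - 8 \left(9 - 171\right) = \left(-8\right) \left(-162\right) = 1296$)
$J{\left(A \right)} = - 16 A$ ($J{\left(A \right)} = - 8 \left(A + A\right) = - 8 \cdot 2 A = - 16 A$)
$\frac{1}{J{\left(-187 \right)} + M{\left(23,-178 \right)}} = \frac{1}{\left(-16\right) \left(-187\right) + 1296} = \frac{1}{2992 + 1296} = \frac{1}{4288}$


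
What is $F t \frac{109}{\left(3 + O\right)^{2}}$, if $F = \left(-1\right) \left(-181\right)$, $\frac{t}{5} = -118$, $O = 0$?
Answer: $- \frac{11640110}{9} \approx -1.2933 \cdot 10^{6}$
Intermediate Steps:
$t = -590$ ($t = 5 \left(-118\right) = -590$)
$F = 181$
$F t \frac{109}{\left(3 + O\right)^{2}} = 181 \left(-590\right) \frac{109}{\left(3 + 0\right)^{2}} = - 106790 \frac{109}{3^{2}} = - 106790 \cdot \frac{109}{9} = - 106790 \cdot 109 \cdot \frac{1}{9} = \left(-106790\right) \frac{109}{9} = - \frac{11640110}{9}$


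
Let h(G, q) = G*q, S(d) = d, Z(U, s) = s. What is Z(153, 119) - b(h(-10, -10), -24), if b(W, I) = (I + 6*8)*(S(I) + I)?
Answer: 1271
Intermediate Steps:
b(W, I) = 2*I*(48 + I) (b(W, I) = (I + 6*8)*(I + I) = (I + 48)*(2*I) = (48 + I)*(2*I) = 2*I*(48 + I))
Z(153, 119) - b(h(-10, -10), -24) = 119 - 2*(-24)*(48 - 24) = 119 - 2*(-24)*24 = 119 - 1*(-1152) = 119 + 1152 = 1271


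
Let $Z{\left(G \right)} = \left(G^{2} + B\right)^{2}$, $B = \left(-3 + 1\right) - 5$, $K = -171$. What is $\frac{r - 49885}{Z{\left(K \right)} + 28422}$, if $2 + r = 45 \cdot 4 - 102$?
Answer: $- \frac{49809}{854655178} \approx -5.828 \cdot 10^{-5}$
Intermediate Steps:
$r = 76$ ($r = -2 + \left(45 \cdot 4 - 102\right) = -2 + \left(180 - 102\right) = -2 + 78 = 76$)
$B = -7$ ($B = -2 - 5 = -7$)
$Z{\left(G \right)} = \left(-7 + G^{2}\right)^{2}$ ($Z{\left(G \right)} = \left(G^{2} - 7\right)^{2} = \left(-7 + G^{2}\right)^{2}$)
$\frac{r - 49885}{Z{\left(K \right)} + 28422} = \frac{76 - 49885}{\left(-7 + \left(-171\right)^{2}\right)^{2} + 28422} = - \frac{49809}{\left(-7 + 29241\right)^{2} + 28422} = - \frac{49809}{29234^{2} + 28422} = - \frac{49809}{854626756 + 28422} = - \frac{49809}{854655178}$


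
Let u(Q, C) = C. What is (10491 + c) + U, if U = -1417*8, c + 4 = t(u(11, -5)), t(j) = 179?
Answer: -670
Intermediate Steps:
c = 175 (c = -4 + 179 = 175)
U = -11336
(10491 + c) + U = (10491 + 175) - 11336 = 10666 - 11336 = -670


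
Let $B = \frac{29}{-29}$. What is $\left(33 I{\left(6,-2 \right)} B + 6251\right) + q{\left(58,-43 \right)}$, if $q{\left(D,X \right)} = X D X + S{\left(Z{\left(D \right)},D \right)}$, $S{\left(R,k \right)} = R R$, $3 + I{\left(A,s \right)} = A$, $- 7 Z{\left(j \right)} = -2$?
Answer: $\frac{5556310}{49} \approx 1.1339 \cdot 10^{5}$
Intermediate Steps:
$Z{\left(j \right)} = \frac{2}{7}$ ($Z{\left(j \right)} = \left(- \frac{1}{7}\right) \left(-2\right) = \frac{2}{7}$)
$B = -1$ ($B = 29 \left(- \frac{1}{29}\right) = -1$)
$I{\left(A,s \right)} = -3 + A$
$S{\left(R,k \right)} = R^{2}$
$q{\left(D,X \right)} = \frac{4}{49} + D X^{2}$ ($q{\left(D,X \right)} = X D X + \left(\frac{2}{7}\right)^{2} = D X X + \frac{4}{49} = D X^{2} + \frac{4}{49} = \frac{4}{49} + D X^{2}$)
$\left(33 I{\left(6,-2 \right)} B + 6251\right) + q{\left(58,-43 \right)} = \left(33 \left(-3 + 6\right) \left(-1\right) + 6251\right) + \left(\frac{4}{49} + 58 \left(-43\right)^{2}\right) = \left(33 \cdot 3 \left(-1\right) + 6251\right) + \left(\frac{4}{49} + 58 \cdot 1849\right) = \left(99 \left(-1\right) + 6251\right) + \left(\frac{4}{49} + 107242\right) = \left(-99 + 6251\right) + \frac{5254862}{49} = 6152 + \frac{5254862}{49} = \frac{5556310}{49}$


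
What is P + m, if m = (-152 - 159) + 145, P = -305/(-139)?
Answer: -22769/139 ≈ -163.81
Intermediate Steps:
P = 305/139 (P = -305*(-1/139) = 305/139 ≈ 2.1942)
m = -166 (m = -311 + 145 = -166)
P + m = 305/139 - 166 = -22769/139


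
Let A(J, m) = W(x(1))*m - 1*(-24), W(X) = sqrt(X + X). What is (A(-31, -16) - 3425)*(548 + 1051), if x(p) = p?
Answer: -5438199 - 25584*sqrt(2) ≈ -5.4744e+6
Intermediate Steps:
W(X) = sqrt(2)*sqrt(X) (W(X) = sqrt(2*X) = sqrt(2)*sqrt(X))
A(J, m) = 24 + m*sqrt(2) (A(J, m) = (sqrt(2)*sqrt(1))*m - 1*(-24) = (sqrt(2)*1)*m + 24 = sqrt(2)*m + 24 = m*sqrt(2) + 24 = 24 + m*sqrt(2))
(A(-31, -16) - 3425)*(548 + 1051) = ((24 - 16*sqrt(2)) - 3425)*(548 + 1051) = (-3401 - 16*sqrt(2))*1599 = -5438199 - 25584*sqrt(2)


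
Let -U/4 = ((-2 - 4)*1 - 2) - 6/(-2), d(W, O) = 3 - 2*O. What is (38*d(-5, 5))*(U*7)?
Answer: -37240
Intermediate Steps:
U = 20 (U = -4*(((-2 - 4)*1 - 2) - 6/(-2)) = -4*((-6*1 - 2) - 6*(-1)/2) = -4*((-6 - 2) - 1*(-3)) = -4*(-8 + 3) = -4*(-5) = 20)
(38*d(-5, 5))*(U*7) = (38*(3 - 2*5))*(20*7) = (38*(3 - 10))*140 = (38*(-7))*140 = -266*140 = -37240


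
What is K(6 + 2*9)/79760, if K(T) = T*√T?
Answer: 3*√6/4985 ≈ 0.0014741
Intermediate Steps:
K(T) = T^(3/2)
K(6 + 2*9)/79760 = (6 + 2*9)^(3/2)/79760 = (6 + 18)^(3/2)*(1/79760) = 24^(3/2)*(1/79760) = (48*√6)*(1/79760) = 3*√6/4985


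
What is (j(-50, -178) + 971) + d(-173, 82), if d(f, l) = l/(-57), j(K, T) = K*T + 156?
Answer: 571457/57 ≈ 10026.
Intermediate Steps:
j(K, T) = 156 + K*T
d(f, l) = -l/57 (d(f, l) = l*(-1/57) = -l/57)
(j(-50, -178) + 971) + d(-173, 82) = ((156 - 50*(-178)) + 971) - 1/57*82 = ((156 + 8900) + 971) - 82/57 = (9056 + 971) - 82/57 = 10027 - 82/57 = 571457/57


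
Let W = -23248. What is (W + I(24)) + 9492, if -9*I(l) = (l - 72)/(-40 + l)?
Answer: -41269/3 ≈ -13756.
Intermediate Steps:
I(l) = -(-72 + l)/(9*(-40 + l)) (I(l) = -(l - 72)/(9*(-40 + l)) = -(-72 + l)/(9*(-40 + l)))
(W + I(24)) + 9492 = (-23248 + (72 - 1*24)/(9*(-40 + 24))) + 9492 = (-23248 + (⅑)*(72 - 24)/(-16)) + 9492 = (-23248 + (⅑)*(-1/16)*48) + 9492 = (-23248 - ⅓) + 9492 = -69745/3 + 9492 = -41269/3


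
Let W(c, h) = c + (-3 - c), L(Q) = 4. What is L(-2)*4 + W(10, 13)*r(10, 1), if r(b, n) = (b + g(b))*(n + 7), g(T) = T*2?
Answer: -704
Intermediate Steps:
g(T) = 2*T
r(b, n) = 3*b*(7 + n) (r(b, n) = (b + 2*b)*(n + 7) = (3*b)*(7 + n) = 3*b*(7 + n))
W(c, h) = -3
L(-2)*4 + W(10, 13)*r(10, 1) = 4*4 - 9*10*(7 + 1) = 16 - 9*10*8 = 16 - 3*240 = 16 - 720 = -704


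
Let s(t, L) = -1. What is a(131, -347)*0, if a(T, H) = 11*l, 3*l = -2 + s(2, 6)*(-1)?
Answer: 0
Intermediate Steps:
l = -⅓ (l = (-2 - 1*(-1))/3 = (-2 + 1)/3 = (⅓)*(-1) = -⅓ ≈ -0.33333)
a(T, H) = -11/3 (a(T, H) = 11*(-⅓) = -11/3)
a(131, -347)*0 = -11/3*0 = 0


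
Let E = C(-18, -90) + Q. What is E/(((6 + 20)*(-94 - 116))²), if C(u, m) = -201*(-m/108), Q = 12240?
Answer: 4829/11924640 ≈ 0.00040496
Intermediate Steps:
C(u, m) = 67*m/36 (C(u, m) = -(-67)*m/36 = 67*m/36)
E = 24145/2 (E = (67/36)*(-90) + 12240 = -335/2 + 12240 = 24145/2 ≈ 12073.)
E/(((6 + 20)*(-94 - 116))²) = 24145/(2*(((6 + 20)*(-94 - 116))²)) = 24145/(2*((26*(-210))²)) = 24145/(2*((-5460)²)) = (24145/2)/29811600 = (24145/2)*(1/29811600) = 4829/11924640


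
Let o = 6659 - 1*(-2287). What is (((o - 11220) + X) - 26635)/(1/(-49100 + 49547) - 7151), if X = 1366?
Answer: 12311721/3196496 ≈ 3.8516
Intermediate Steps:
o = 8946 (o = 6659 + 2287 = 8946)
(((o - 11220) + X) - 26635)/(1/(-49100 + 49547) - 7151) = (((8946 - 11220) + 1366) - 26635)/(1/(-49100 + 49547) - 7151) = ((-2274 + 1366) - 26635)/(1/447 - 7151) = (-908 - 26635)/(1/447 - 7151) = -27543/(-3196496/447) = -27543*(-447/3196496) = 12311721/3196496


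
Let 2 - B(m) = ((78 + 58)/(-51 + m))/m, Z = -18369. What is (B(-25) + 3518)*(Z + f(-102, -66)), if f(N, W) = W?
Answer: -6164538642/95 ≈ -6.4890e+7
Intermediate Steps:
B(m) = 2 - 136/(m*(-51 + m)) (B(m) = 2 - (78 + 58)/(-51 + m)/m = 2 - 136/(-51 + m)/m = 2 - 136/(m*(-51 + m)))
(B(-25) + 3518)*(Z + f(-102, -66)) = (2*(-68 + (-25)² - 51*(-25))/(-25*(-51 - 25)) + 3518)*(-18369 - 66) = (2*(-1/25)*(-68 + 625 + 1275)/(-76) + 3518)*(-18435) = (2*(-1/25)*(-1/76)*1832 + 3518)*(-18435) = (916/475 + 3518)*(-18435) = (1671966/475)*(-18435) = -6164538642/95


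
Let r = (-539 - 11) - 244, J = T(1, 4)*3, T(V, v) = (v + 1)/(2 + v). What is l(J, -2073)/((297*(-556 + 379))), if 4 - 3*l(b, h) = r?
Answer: -266/52569 ≈ -0.0050600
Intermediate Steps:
T(V, v) = (1 + v)/(2 + v)
J = 5/2 (J = ((1 + 4)/(2 + 4))*3 = (5/6)*3 = ((⅙)*5)*3 = (⅚)*3 = 5/2 ≈ 2.5000)
r = -794 (r = -550 - 244 = -794)
l(b, h) = 266 (l(b, h) = 4/3 - ⅓*(-794) = 4/3 + 794/3 = 266)
l(J, -2073)/((297*(-556 + 379))) = 266/((297*(-556 + 379))) = 266/((297*(-177))) = 266/(-52569) = 266*(-1/52569) = -266/52569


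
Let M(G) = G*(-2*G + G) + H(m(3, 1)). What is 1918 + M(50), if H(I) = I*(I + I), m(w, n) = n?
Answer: -580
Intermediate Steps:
H(I) = 2*I**2 (H(I) = I*(2*I) = 2*I**2)
M(G) = 2 - G**2 (M(G) = G*(-2*G + G) + 2*1**2 = G*(-G) + 2*1 = -G**2 + 2 = 2 - G**2)
1918 + M(50) = 1918 + (2 - 1*50**2) = 1918 + (2 - 1*2500) = 1918 + (2 - 2500) = 1918 - 2498 = -580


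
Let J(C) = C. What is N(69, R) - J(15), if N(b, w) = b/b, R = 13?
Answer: -14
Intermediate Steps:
N(b, w) = 1
N(69, R) - J(15) = 1 - 1*15 = 1 - 15 = -14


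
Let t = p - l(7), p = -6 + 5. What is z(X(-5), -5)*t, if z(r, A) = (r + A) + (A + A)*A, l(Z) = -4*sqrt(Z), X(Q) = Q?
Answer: -40 + 160*sqrt(7) ≈ 383.32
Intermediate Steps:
p = -1
t = -1 + 4*sqrt(7) (t = -1 - (-4)*sqrt(7) = -1 + 4*sqrt(7) ≈ 9.5830)
z(r, A) = A + r + 2*A**2 (z(r, A) = (A + r) + (2*A)*A = (A + r) + 2*A**2 = A + r + 2*A**2)
z(X(-5), -5)*t = (-5 - 5 + 2*(-5)**2)*(-1 + 4*sqrt(7)) = (-5 - 5 + 2*25)*(-1 + 4*sqrt(7)) = (-5 - 5 + 50)*(-1 + 4*sqrt(7)) = 40*(-1 + 4*sqrt(7)) = -40 + 160*sqrt(7)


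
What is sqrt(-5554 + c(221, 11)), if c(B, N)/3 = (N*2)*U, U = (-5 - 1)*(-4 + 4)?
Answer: I*sqrt(5554) ≈ 74.525*I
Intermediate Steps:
U = 0 (U = -6*0 = 0)
c(B, N) = 0 (c(B, N) = 3*((N*2)*0) = 3*((2*N)*0) = 3*0 = 0)
sqrt(-5554 + c(221, 11)) = sqrt(-5554 + 0) = sqrt(-5554) = I*sqrt(5554)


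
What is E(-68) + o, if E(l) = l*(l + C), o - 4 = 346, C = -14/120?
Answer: 74729/15 ≈ 4981.9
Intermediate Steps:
C = -7/60 (C = -14*1/120 = -7/60 ≈ -0.11667)
o = 350 (o = 4 + 346 = 350)
E(l) = l*(-7/60 + l) (E(l) = l*(l - 7/60) = l*(-7/60 + l))
E(-68) + o = (1/60)*(-68)*(-7 + 60*(-68)) + 350 = (1/60)*(-68)*(-7 - 4080) + 350 = (1/60)*(-68)*(-4087) + 350 = 69479/15 + 350 = 74729/15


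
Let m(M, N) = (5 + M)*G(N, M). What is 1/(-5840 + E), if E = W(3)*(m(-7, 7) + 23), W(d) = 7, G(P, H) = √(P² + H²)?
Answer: -5679/32231833 + 98*√2/32231833 ≈ -0.00017189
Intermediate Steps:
G(P, H) = √(H² + P²)
m(M, N) = √(M² + N²)*(5 + M) (m(M, N) = (5 + M)*√(M² + N²) = √(M² + N²)*(5 + M))
E = 161 - 98*√2 (E = 7*(√((-7)² + 7²)*(5 - 7) + 23) = 7*(√(49 + 49)*(-2) + 23) = 7*(√98*(-2) + 23) = 7*((7*√2)*(-2) + 23) = 7*(-14*√2 + 23) = 7*(23 - 14*√2) = 161 - 98*√2 ≈ 22.407)
1/(-5840 + E) = 1/(-5840 + (161 - 98*√2)) = 1/(-5679 - 98*√2)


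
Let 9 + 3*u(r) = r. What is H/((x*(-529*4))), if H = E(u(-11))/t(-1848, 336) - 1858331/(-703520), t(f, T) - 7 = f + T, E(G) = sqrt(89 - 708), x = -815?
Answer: 80797/52749929600 - I*sqrt(619)/2595432700 ≈ 1.5317e-6 - 9.586e-9*I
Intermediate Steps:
u(r) = -3 + r/3
E(G) = I*sqrt(619) (E(G) = sqrt(-619) = I*sqrt(619))
t(f, T) = 7 + T + f (t(f, T) = 7 + (f + T) = 7 + (T + f) = 7 + T + f)
H = 1858331/703520 - I*sqrt(619)/1505 (H = (I*sqrt(619))/(7 + 336 - 1848) - 1858331/(-703520) = (I*sqrt(619))/(-1505) - 1858331*(-1/703520) = (I*sqrt(619))*(-1/1505) + 1858331/703520 = -I*sqrt(619)/1505 + 1858331/703520 = 1858331/703520 - I*sqrt(619)/1505 ≈ 2.6415 - 0.016531*I)
H/((x*(-529*4))) = (1858331/703520 - I*sqrt(619)/1505)/((-(-431135)*4)) = (1858331/703520 - I*sqrt(619)/1505)/((-815*(-2116))) = (1858331/703520 - I*sqrt(619)/1505)/1724540 = (1858331/703520 - I*sqrt(619)/1505)*(1/1724540) = 80797/52749929600 - I*sqrt(619)/2595432700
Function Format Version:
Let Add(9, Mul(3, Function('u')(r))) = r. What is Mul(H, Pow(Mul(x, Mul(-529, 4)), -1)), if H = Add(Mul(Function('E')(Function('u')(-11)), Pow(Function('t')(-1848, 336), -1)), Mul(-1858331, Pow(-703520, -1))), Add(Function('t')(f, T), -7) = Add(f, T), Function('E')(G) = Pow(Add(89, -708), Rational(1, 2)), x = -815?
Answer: Add(Rational(80797, 52749929600), Mul(Rational(-1, 2595432700), I, Pow(619, Rational(1, 2)))) ≈ Add(1.5317e-6, Mul(-9.5860e-9, I))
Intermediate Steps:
Function('u')(r) = Add(-3, Mul(Rational(1, 3), r))
Function('E')(G) = Mul(I, Pow(619, Rational(1, 2))) (Function('E')(G) = Pow(-619, Rational(1, 2)) = Mul(I, Pow(619, Rational(1, 2))))
Function('t')(f, T) = Add(7, T, f) (Function('t')(f, T) = Add(7, Add(f, T)) = Add(7, Add(T, f)) = Add(7, T, f))
H = Add(Rational(1858331, 703520), Mul(Rational(-1, 1505), I, Pow(619, Rational(1, 2)))) (H = Add(Mul(Mul(I, Pow(619, Rational(1, 2))), Pow(Add(7, 336, -1848), -1)), Mul(-1858331, Pow(-703520, -1))) = Add(Mul(Mul(I, Pow(619, Rational(1, 2))), Pow(-1505, -1)), Mul(-1858331, Rational(-1, 703520))) = Add(Mul(Mul(I, Pow(619, Rational(1, 2))), Rational(-1, 1505)), Rational(1858331, 703520)) = Add(Mul(Rational(-1, 1505), I, Pow(619, Rational(1, 2))), Rational(1858331, 703520)) = Add(Rational(1858331, 703520), Mul(Rational(-1, 1505), I, Pow(619, Rational(1, 2)))) ≈ Add(2.6415, Mul(-0.016531, I)))
Mul(H, Pow(Mul(x, Mul(-529, 4)), -1)) = Mul(Add(Rational(1858331, 703520), Mul(Rational(-1, 1505), I, Pow(619, Rational(1, 2)))), Pow(Mul(-815, Mul(-529, 4)), -1)) = Mul(Add(Rational(1858331, 703520), Mul(Rational(-1, 1505), I, Pow(619, Rational(1, 2)))), Pow(Mul(-815, -2116), -1)) = Mul(Add(Rational(1858331, 703520), Mul(Rational(-1, 1505), I, Pow(619, Rational(1, 2)))), Pow(1724540, -1)) = Mul(Add(Rational(1858331, 703520), Mul(Rational(-1, 1505), I, Pow(619, Rational(1, 2)))), Rational(1, 1724540)) = Add(Rational(80797, 52749929600), Mul(Rational(-1, 2595432700), I, Pow(619, Rational(1, 2))))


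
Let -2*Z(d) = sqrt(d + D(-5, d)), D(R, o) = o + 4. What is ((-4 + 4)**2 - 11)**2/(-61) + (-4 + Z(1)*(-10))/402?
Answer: -24443/12261 + 5*sqrt(6)/402 ≈ -1.9631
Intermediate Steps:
D(R, o) = 4 + o
Z(d) = -sqrt(4 + 2*d)/2 (Z(d) = -sqrt(d + (4 + d))/2 = -sqrt(4 + 2*d)/2)
((-4 + 4)**2 - 11)**2/(-61) + (-4 + Z(1)*(-10))/402 = ((-4 + 4)**2 - 11)**2/(-61) + (-4 - sqrt(4 + 2*1)/2*(-10))/402 = (0**2 - 11)**2*(-1/61) + (-4 - sqrt(4 + 2)/2*(-10))*(1/402) = (0 - 11)**2*(-1/61) + (-4 - sqrt(6)/2*(-10))*(1/402) = (-11)**2*(-1/61) + (-4 + 5*sqrt(6))*(1/402) = 121*(-1/61) + (-2/201 + 5*sqrt(6)/402) = -121/61 + (-2/201 + 5*sqrt(6)/402) = -24443/12261 + 5*sqrt(6)/402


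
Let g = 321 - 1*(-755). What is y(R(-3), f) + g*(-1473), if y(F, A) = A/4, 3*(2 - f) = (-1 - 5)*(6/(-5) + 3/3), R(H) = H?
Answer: -7924738/5 ≈ -1.5849e+6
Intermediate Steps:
g = 1076 (g = 321 + 755 = 1076)
f = 8/5 (f = 2 - (-1 - 5)*(6/(-5) + 3/3)/3 = 2 - (-2)*(6*(-1/5) + 3*(1/3)) = 2 - (-2)*(-6/5 + 1) = 2 - (-2)*(-1)/5 = 2 - 1/3*6/5 = 2 - 2/5 = 8/5 ≈ 1.6000)
y(F, A) = A/4 (y(F, A) = A*(1/4) = A/4)
y(R(-3), f) + g*(-1473) = (1/4)*(8/5) + 1076*(-1473) = 2/5 - 1584948 = -7924738/5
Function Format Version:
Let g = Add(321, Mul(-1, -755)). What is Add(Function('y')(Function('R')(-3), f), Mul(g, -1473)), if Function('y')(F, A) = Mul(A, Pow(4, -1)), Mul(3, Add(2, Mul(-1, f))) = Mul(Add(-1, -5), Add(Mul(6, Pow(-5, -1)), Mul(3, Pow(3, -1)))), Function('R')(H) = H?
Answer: Rational(-7924738, 5) ≈ -1.5849e+6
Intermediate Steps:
g = 1076 (g = Add(321, 755) = 1076)
f = Rational(8, 5) (f = Add(2, Mul(Rational(-1, 3), Mul(Add(-1, -5), Add(Mul(6, Pow(-5, -1)), Mul(3, Pow(3, -1)))))) = Add(2, Mul(Rational(-1, 3), Mul(-6, Add(Mul(6, Rational(-1, 5)), Mul(3, Rational(1, 3)))))) = Add(2, Mul(Rational(-1, 3), Mul(-6, Add(Rational(-6, 5), 1)))) = Add(2, Mul(Rational(-1, 3), Mul(-6, Rational(-1, 5)))) = Add(2, Mul(Rational(-1, 3), Rational(6, 5))) = Add(2, Rational(-2, 5)) = Rational(8, 5) ≈ 1.6000)
Function('y')(F, A) = Mul(Rational(1, 4), A) (Function('y')(F, A) = Mul(A, Rational(1, 4)) = Mul(Rational(1, 4), A))
Add(Function('y')(Function('R')(-3), f), Mul(g, -1473)) = Add(Mul(Rational(1, 4), Rational(8, 5)), Mul(1076, -1473)) = Add(Rational(2, 5), -1584948) = Rational(-7924738, 5)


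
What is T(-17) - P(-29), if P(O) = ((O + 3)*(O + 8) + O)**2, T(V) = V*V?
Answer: -267000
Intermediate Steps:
T(V) = V**2
P(O) = (O + (3 + O)*(8 + O))**2 (P(O) = ((3 + O)*(8 + O) + O)**2 = (O + (3 + O)*(8 + O))**2)
T(-17) - P(-29) = (-17)**2 - (24 + (-29)**2 + 12*(-29))**2 = 289 - (24 + 841 - 348)**2 = 289 - 1*517**2 = 289 - 1*267289 = 289 - 267289 = -267000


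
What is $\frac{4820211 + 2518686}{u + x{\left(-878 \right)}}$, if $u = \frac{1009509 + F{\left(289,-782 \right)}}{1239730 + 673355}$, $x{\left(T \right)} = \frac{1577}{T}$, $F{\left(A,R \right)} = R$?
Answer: $- \frac{12327061847641110}{2131272739} \approx -5.7839 \cdot 10^{6}$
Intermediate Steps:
$u = \frac{1008727}{1913085}$ ($u = \frac{1009509 - 782}{1239730 + 673355} = \frac{1008727}{1913085} \approx 0.52728$)
$\frac{4820211 + 2518686}{u + x{\left(-878 \right)}} = \frac{4820211 + 2518686}{\frac{1008727}{1913085} + \frac{1577}{-878}} = \frac{7338897}{\frac{1008727}{1913085} + 1577 \left(- \frac{1}{878}\right)} = \frac{7338897}{\frac{1008727}{1913085} - \frac{1577}{878}} = \frac{7338897}{- \frac{2131272739}{1679688630}} = 7338897 \left(- \frac{1679688630}{2131272739}\right) = - \frac{12327061847641110}{2131272739}$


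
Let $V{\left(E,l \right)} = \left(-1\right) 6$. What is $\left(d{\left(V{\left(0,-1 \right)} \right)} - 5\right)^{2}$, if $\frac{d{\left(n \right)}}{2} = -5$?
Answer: $225$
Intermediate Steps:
$V{\left(E,l \right)} = -6$
$d{\left(n \right)} = -10$ ($d{\left(n \right)} = 2 \left(-5\right) = -10$)
$\left(d{\left(V{\left(0,-1 \right)} \right)} - 5\right)^{2} = \left(-10 - 5\right)^{2} = \left(-15\right)^{2} = 225$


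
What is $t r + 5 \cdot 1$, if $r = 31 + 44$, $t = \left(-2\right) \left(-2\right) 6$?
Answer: $1805$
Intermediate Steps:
$t = 24$ ($t = 4 \cdot 6 = 24$)
$r = 75$
$t r + 5 \cdot 1 = 24 \cdot 75 + 5 \cdot 1 = 1800 + 5 = 1805$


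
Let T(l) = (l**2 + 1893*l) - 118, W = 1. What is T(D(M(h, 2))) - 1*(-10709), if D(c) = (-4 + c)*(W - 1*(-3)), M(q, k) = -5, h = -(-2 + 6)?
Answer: -56261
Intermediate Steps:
h = -4 (h = -1*4 = -4)
D(c) = -16 + 4*c (D(c) = (-4 + c)*(1 - 1*(-3)) = (-4 + c)*(1 + 3) = (-4 + c)*4 = -16 + 4*c)
T(l) = -118 + l**2 + 1893*l
T(D(M(h, 2))) - 1*(-10709) = (-118 + (-16 + 4*(-5))**2 + 1893*(-16 + 4*(-5))) - 1*(-10709) = (-118 + (-16 - 20)**2 + 1893*(-16 - 20)) + 10709 = (-118 + (-36)**2 + 1893*(-36)) + 10709 = (-118 + 1296 - 68148) + 10709 = -66970 + 10709 = -56261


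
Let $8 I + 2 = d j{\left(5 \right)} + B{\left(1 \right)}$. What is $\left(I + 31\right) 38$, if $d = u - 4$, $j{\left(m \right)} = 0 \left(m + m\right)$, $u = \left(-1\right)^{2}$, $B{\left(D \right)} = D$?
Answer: $\frac{4693}{4} \approx 1173.3$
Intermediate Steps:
$u = 1$
$j{\left(m \right)} = 0$ ($j{\left(m \right)} = 0 \cdot 2 m = 0$)
$d = -3$ ($d = 1 - 4 = -3$)
$I = - \frac{1}{8}$ ($I = - \frac{1}{4} + \frac{\left(-3\right) 0 + 1}{8} = - \frac{1}{4} + \frac{0 + 1}{8} = - \frac{1}{4} + \frac{1}{8} \cdot 1 = - \frac{1}{4} + \frac{1}{8} = - \frac{1}{8} \approx -0.125$)
$\left(I + 31\right) 38 = \left(- \frac{1}{8} + 31\right) 38 = \frac{247}{8} \cdot 38 = \frac{4693}{4}$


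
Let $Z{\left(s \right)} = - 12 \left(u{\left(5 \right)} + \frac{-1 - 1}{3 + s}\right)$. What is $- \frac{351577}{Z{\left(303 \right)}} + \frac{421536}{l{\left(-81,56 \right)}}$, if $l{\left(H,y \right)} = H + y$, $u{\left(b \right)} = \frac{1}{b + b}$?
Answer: $\frac{2120744079}{7150} \approx 2.9661 \cdot 10^{5}$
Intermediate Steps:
$u{\left(b \right)} = \frac{1}{2 b}$
$Z{\left(s \right)} = - \frac{6}{5} + \frac{24}{3 + s}$ ($Z{\left(s \right)} = - 12 \left(\frac{1}{2 \cdot 5} + \frac{-1 - 1}{3 + s}\right) = - 12 \left(\frac{1}{2} \cdot \frac{1}{5} - \frac{2}{3 + s}\right) = - 12 \left(\frac{1}{10} - \frac{2}{3 + s}\right) = - \frac{6}{5} + \frac{24}{3 + s}$)
$- \frac{351577}{Z{\left(303 \right)}} + \frac{421536}{l{\left(-81,56 \right)}} = - \frac{351577}{\frac{6}{5} \frac{1}{3 + 303} \left(17 - 303\right)} + \frac{421536}{-81 + 56} = - \frac{351577}{\frac{6}{5} \cdot \frac{1}{306} \left(17 - 303\right)} + \frac{421536}{-25} = - \frac{351577}{\frac{6}{5} \cdot \frac{1}{306} \left(-286\right)} + 421536 \left(- \frac{1}{25}\right) = - \frac{351577}{- \frac{286}{255}} - \frac{421536}{25} = \left(-351577\right) \left(- \frac{255}{286}\right) - \frac{421536}{25} = \frac{89652135}{286} - \frac{421536}{25} = \frac{2120744079}{7150}$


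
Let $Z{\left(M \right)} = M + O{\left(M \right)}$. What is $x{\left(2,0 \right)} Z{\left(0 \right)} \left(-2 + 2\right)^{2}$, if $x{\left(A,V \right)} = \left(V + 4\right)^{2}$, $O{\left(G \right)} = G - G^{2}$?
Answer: $0$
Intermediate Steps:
$x{\left(A,V \right)} = \left(4 + V\right)^{2}$
$Z{\left(M \right)} = M + M \left(1 - M\right)$
$x{\left(2,0 \right)} Z{\left(0 \right)} \left(-2 + 2\right)^{2} = \left(4 + 0\right)^{2} \cdot 0 \left(2 - 0\right) \left(-2 + 2\right)^{2} = 4^{2} \cdot 0 \left(2 + 0\right) 0^{2} = 16 \cdot 0 \cdot 2 \cdot 0 = 16 \cdot 0 \cdot 0 = 0 \cdot 0 = 0$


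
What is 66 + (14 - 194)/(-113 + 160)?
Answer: 2922/47 ≈ 62.170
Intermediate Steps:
66 + (14 - 194)/(-113 + 160) = 66 - 180/47 = 2922/47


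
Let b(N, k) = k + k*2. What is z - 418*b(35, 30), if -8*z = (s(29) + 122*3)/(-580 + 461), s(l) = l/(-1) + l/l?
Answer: -17906951/476 ≈ -37620.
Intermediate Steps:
b(N, k) = 3*k (b(N, k) = k + 2*k = 3*k)
s(l) = 1 - l (s(l) = l*(-1) + 1 = -l + 1 = 1 - l)
z = 169/476 (z = -((1 - 1*29) + 122*3)/(8*(-580 + 461)) = -((1 - 29) + 366)/(8*(-119)) = -(-28 + 366)*(-1)/(8*119) = -169*(-1)/(4*119) = -⅛*(-338/119) = 169/476 ≈ 0.35504)
z - 418*b(35, 30) = 169/476 - 1254*30 = 169/476 - 418*90 = 169/476 - 37620 = -17906951/476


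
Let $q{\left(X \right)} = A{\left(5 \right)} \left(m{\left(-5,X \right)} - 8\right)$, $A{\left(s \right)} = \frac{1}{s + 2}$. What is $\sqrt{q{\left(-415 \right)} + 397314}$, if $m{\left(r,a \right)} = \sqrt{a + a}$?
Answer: $\frac{\sqrt{19468330 + 7 i \sqrt{830}}}{7} \approx 630.33 + 0.0032647 i$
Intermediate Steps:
$m{\left(r,a \right)} = \sqrt{2} \sqrt{a}$ ($m{\left(r,a \right)} = \sqrt{2 a} = \sqrt{2} \sqrt{a}$)
$A{\left(s \right)} = \frac{1}{2 + s}$
$q{\left(X \right)} = - \frac{8}{7} + \frac{\sqrt{2} \sqrt{X}}{7}$ ($q{\left(X \right)} = \frac{\sqrt{2} \sqrt{X} - 8}{2 + 5} = \frac{-8 + \sqrt{2} \sqrt{X}}{7} = - \frac{8}{7} + \frac{\sqrt{2} \sqrt{X}}{7}$)
$\sqrt{q{\left(-415 \right)} + 397314} = \sqrt{\left(- \frac{8}{7} + \frac{\sqrt{2} \sqrt{-415}}{7}\right) + 397314} = \sqrt{\left(- \frac{8}{7} + \frac{\sqrt{2} i \sqrt{415}}{7}\right) + 397314} = \sqrt{\left(- \frac{8}{7} + \frac{i \sqrt{830}}{7}\right) + 397314} = \sqrt{\frac{2781190}{7} + \frac{i \sqrt{830}}{7}}$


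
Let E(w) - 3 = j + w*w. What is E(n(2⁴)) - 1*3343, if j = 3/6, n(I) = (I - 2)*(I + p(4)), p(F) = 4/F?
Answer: 106609/2 ≈ 53305.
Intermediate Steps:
n(I) = (1 + I)*(-2 + I) (n(I) = (I - 2)*(I + 4/4) = (-2 + I)*(I + 4*(¼)) = (-2 + I)*(I + 1) = (-2 + I)*(1 + I) = (1 + I)*(-2 + I))
j = ½ (j = 3*(⅙) = ½ ≈ 0.50000)
E(w) = 7/2 + w² (E(w) = 3 + (½ + w*w) = 3 + (½ + w²) = 7/2 + w²)
E(n(2⁴)) - 1*3343 = (7/2 + (-2 + (2⁴)² - 1*2⁴)²) - 1*3343 = (7/2 + (-2 + 16² - 1*16)²) - 3343 = (7/2 + (-2 + 256 - 16)²) - 3343 = (7/2 + 238²) - 3343 = (7/2 + 56644) - 3343 = 113295/2 - 3343 = 106609/2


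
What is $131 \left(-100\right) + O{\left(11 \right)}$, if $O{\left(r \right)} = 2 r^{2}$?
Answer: $-12858$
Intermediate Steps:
$131 \left(-100\right) + O{\left(11 \right)} = 131 \left(-100\right) + 2 \cdot 11^{2} = -13100 + 2 \cdot 121 = -13100 + 242 = -12858$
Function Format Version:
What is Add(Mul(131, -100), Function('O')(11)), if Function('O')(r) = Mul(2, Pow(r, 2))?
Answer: -12858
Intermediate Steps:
Add(Mul(131, -100), Function('O')(11)) = Add(Mul(131, -100), Mul(2, Pow(11, 2))) = Add(-13100, Mul(2, 121)) = Add(-13100, 242) = -12858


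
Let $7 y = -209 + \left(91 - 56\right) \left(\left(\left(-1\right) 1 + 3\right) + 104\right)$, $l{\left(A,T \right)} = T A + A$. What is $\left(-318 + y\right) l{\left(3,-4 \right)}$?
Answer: $- \frac{11475}{7} \approx -1639.3$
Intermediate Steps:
$l{\left(A,T \right)} = A + A T$ ($l{\left(A,T \right)} = A T + A = A + A T$)
$y = \frac{3501}{7}$ ($y = \frac{-209 + \left(91 - 56\right) \left(\left(\left(-1\right) 1 + 3\right) + 104\right)}{7} = \frac{-209 + 35 \left(\left(-1 + 3\right) + 104\right)}{7} = \frac{-209 + 35 \left(2 + 104\right)}{7} = \frac{-209 + 35 \cdot 106}{7} = \frac{-209 + 3710}{7} = \frac{1}{7} \cdot 3501 = \frac{3501}{7} \approx 500.14$)
$\left(-318 + y\right) l{\left(3,-4 \right)} = \left(-318 + \frac{3501}{7}\right) 3 \left(1 - 4\right) = \frac{1275 \cdot 3 \left(-3\right)}{7} = \frac{1275}{7} \left(-9\right) = - \frac{11475}{7}$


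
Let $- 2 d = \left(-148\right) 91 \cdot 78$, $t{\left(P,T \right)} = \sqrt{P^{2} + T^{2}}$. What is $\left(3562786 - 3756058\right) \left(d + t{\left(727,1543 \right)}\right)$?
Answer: $-101516504544 - 193272 \sqrt{2909378} \approx -1.0185 \cdot 10^{11}$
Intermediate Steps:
$d = 525252$ ($d = - \frac{\left(-148\right) 91 \cdot 78}{2} = - \frac{\left(-13468\right) 78}{2} = \left(- \frac{1}{2}\right) \left(-1050504\right) = 525252$)
$\left(3562786 - 3756058\right) \left(d + t{\left(727,1543 \right)}\right) = \left(3562786 - 3756058\right) \left(525252 + \sqrt{727^{2} + 1543^{2}}\right) = - 193272 \left(525252 + \sqrt{528529 + 2380849}\right) = - 193272 \left(525252 + \sqrt{2909378}\right) = -101516504544 - 193272 \sqrt{2909378}$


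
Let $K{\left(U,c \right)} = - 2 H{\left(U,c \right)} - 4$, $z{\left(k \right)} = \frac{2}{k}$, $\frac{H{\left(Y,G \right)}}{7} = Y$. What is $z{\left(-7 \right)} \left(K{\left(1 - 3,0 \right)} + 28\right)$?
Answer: $- \frac{104}{7} \approx -14.857$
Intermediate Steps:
$H{\left(Y,G \right)} = 7 Y$
$K{\left(U,c \right)} = -4 - 14 U$ ($K{\left(U,c \right)} = - 2 \cdot 7 U - 4 = - 14 U - 4 = -4 - 14 U$)
$z{\left(-7 \right)} \left(K{\left(1 - 3,0 \right)} + 28\right) = \frac{2}{-7} \left(\left(-4 - 14 \left(1 - 3\right)\right) + 28\right) = 2 \left(- \frac{1}{7}\right) \left(\left(-4 - -28\right) + 28\right) = - \frac{2 \left(\left(-4 + 28\right) + 28\right)}{7} = - \frac{2 \left(24 + 28\right)}{7} = \left(- \frac{2}{7}\right) 52 = - \frac{104}{7}$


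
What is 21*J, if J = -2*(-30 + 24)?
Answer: 252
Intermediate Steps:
J = 12 (J = -2*(-6) = 12)
21*J = 21*12 = 252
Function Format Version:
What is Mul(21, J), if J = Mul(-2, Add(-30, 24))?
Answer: 252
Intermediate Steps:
J = 12 (J = Mul(-2, -6) = 12)
Mul(21, J) = Mul(21, 12) = 252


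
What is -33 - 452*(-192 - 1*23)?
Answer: 97147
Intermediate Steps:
-33 - 452*(-192 - 1*23) = -33 - 452*(-192 - 23) = -33 - 452*(-215) = -33 + 97180 = 97147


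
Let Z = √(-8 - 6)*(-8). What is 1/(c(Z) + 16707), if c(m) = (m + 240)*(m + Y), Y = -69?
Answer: I/(-749*I + 1368*√14) ≈ -2.7989e-5 + 0.00019127*I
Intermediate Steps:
Z = -8*I*√14 (Z = √(-14)*(-8) = (I*√14)*(-8) = -8*I*√14 ≈ -29.933*I)
c(m) = (-69 + m)*(240 + m) (c(m) = (m + 240)*(m - 69) = (240 + m)*(-69 + m) = (-69 + m)*(240 + m))
1/(c(Z) + 16707) = 1/((-16560 + (-8*I*√14)² + 171*(-8*I*√14)) + 16707) = 1/((-16560 - 896 - 1368*I*√14) + 16707) = 1/((-17456 - 1368*I*√14) + 16707) = 1/(-749 - 1368*I*√14)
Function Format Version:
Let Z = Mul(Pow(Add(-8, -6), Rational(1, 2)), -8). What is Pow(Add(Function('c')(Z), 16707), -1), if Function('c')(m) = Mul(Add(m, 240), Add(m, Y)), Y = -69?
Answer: Mul(I, Pow(Add(Mul(-749, I), Mul(1368, Pow(14, Rational(1, 2)))), -1)) ≈ Add(-2.7989e-5, Mul(0.00019127, I))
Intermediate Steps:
Z = Mul(-8, I, Pow(14, Rational(1, 2))) (Z = Mul(Pow(-14, Rational(1, 2)), -8) = Mul(Mul(I, Pow(14, Rational(1, 2))), -8) = Mul(-8, I, Pow(14, Rational(1, 2))) ≈ Mul(-29.933, I))
Function('c')(m) = Mul(Add(-69, m), Add(240, m)) (Function('c')(m) = Mul(Add(m, 240), Add(m, -69)) = Mul(Add(240, m), Add(-69, m)) = Mul(Add(-69, m), Add(240, m)))
Pow(Add(Function('c')(Z), 16707), -1) = Pow(Add(Add(-16560, Pow(Mul(-8, I, Pow(14, Rational(1, 2))), 2), Mul(171, Mul(-8, I, Pow(14, Rational(1, 2))))), 16707), -1) = Pow(Add(Add(-16560, -896, Mul(-1368, I, Pow(14, Rational(1, 2)))), 16707), -1) = Pow(Add(Add(-17456, Mul(-1368, I, Pow(14, Rational(1, 2)))), 16707), -1) = Pow(Add(-749, Mul(-1368, I, Pow(14, Rational(1, 2)))), -1)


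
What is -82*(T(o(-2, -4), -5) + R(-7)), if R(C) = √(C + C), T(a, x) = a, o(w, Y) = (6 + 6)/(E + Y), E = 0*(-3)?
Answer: 246 - 82*I*√14 ≈ 246.0 - 306.82*I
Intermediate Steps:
E = 0
o(w, Y) = 12/Y (o(w, Y) = (6 + 6)/(0 + Y) = 12/Y)
R(C) = √2*√C (R(C) = √(2*C) = √2*√C)
-82*(T(o(-2, -4), -5) + R(-7)) = -82*(12/(-4) + √2*√(-7)) = -82*(12*(-¼) + √2*(I*√7)) = -82*(-3 + I*√14) = 246 - 82*I*√14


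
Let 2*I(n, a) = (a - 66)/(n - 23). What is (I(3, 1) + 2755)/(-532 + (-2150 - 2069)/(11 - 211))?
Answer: -551325/102181 ≈ -5.3956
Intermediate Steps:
I(n, a) = (-66 + a)/(2*(-23 + n)) (I(n, a) = ((a - 66)/(n - 23))/2 = ((-66 + a)/(-23 + n))/2 = (-66 + a)/(2*(-23 + n)))
(I(3, 1) + 2755)/(-532 + (-2150 - 2069)/(11 - 211)) = ((-66 + 1)/(2*(-23 + 3)) + 2755)/(-532 + (-2150 - 2069)/(11 - 211)) = ((½)*(-65)/(-20) + 2755)/(-532 - 4219/(-200)) = ((½)*(-1/20)*(-65) + 2755)/(-532 - 4219*(-1/200)) = (13/8 + 2755)/(-532 + 4219/200) = 22053/(8*(-102181/200)) = (22053/8)*(-200/102181) = -551325/102181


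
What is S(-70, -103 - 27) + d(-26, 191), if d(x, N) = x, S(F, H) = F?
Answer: -96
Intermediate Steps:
S(-70, -103 - 27) + d(-26, 191) = -70 - 26 = -96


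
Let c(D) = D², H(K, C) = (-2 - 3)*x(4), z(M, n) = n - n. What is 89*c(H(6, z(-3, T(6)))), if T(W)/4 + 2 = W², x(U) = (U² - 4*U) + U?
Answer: 35600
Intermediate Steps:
x(U) = U² - 3*U
T(W) = -8 + 4*W²
z(M, n) = 0
H(K, C) = -20 (H(K, C) = (-2 - 3)*(4*(-3 + 4)) = -20)
89*c(H(6, z(-3, T(6)))) = 89*(-20)² = 89*400 = 35600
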